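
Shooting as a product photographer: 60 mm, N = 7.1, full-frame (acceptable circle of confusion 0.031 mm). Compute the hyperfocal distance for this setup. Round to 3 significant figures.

Hyperfocal distance H = f²/(N·c) + f = 60²/(7.1 × 0.031) + 60 = 3600/0.2201 + 60 ≈ 16416.2 mm ≈ 16.4 m.

16.4 m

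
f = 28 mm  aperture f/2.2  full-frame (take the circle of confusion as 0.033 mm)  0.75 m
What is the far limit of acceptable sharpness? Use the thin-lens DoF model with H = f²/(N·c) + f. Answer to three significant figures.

0.804 m

Hyperfocal distance H = f²/(N·c) + f = 28²/(2.2 × 0.033) + 28 = 784/0.0726 + 28 ≈ 10826.9 mm ≈ 10.83 m.
Far limit Df = s·(H − f)/(H − s) = 750 × (10826.9 − 28) / (10826.9 − 750) = 750 × 10798.9 / 10076.9 ≈ 803.74 mm ≈ 0.804 m.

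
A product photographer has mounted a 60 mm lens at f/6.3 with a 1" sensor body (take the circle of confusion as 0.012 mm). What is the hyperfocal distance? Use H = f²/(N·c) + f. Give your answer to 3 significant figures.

47.7 m

Hyperfocal distance H = f²/(N·c) + f = 60²/(6.3 × 0.012) + 60 = 3600/0.0756 + 60 ≈ 47679.0 mm ≈ 47.7 m.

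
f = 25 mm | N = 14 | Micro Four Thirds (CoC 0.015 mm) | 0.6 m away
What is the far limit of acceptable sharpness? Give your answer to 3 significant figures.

0.744 m

Hyperfocal distance H = f²/(N·c) + f = 25²/(14 × 0.015) + 25 = 625/0.21 + 25 ≈ 3001.2 mm ≈ 3.001 m.
Far limit Df = s·(H − f)/(H − s) = 600 × (3001.2 − 25) / (3001.2 − 600) = 600 × 2976.2 / 2401.2 ≈ 743.68 mm ≈ 0.744 m.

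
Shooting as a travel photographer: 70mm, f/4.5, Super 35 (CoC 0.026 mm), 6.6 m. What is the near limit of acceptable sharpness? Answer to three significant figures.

Hyperfocal distance H = f²/(N·c) + f = 70²/(4.5 × 0.026) + 70 = 4900/0.117 + 70 ≈ 41950.3 mm ≈ 41.95 m.
Near limit Dn = s·(H − f)/(H + s − 2f) = 6600 × (41950.3 − 70) / (41950.3 + 6600 − 2 × 70) = 6600 × 41880.3 / 48410.3 ≈ 5709.7 mm ≈ 5.71 m.

5.71 m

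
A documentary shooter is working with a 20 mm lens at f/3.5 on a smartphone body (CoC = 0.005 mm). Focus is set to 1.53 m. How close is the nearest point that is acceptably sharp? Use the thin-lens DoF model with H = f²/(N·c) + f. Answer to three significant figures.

1.44 m

Hyperfocal distance H = f²/(N·c) + f = 20²/(3.5 × 0.005) + 20 = 400/0.0175 + 20 ≈ 22877.1 mm ≈ 22.88 m.
Near limit Dn = s·(H − f)/(H + s − 2f) = 1530 × (22877.1 − 20) / (22877.1 + 1530 − 2 × 20) = 1530 × 22857.1 / 24367.1 ≈ 1435.2 mm ≈ 1.44 m.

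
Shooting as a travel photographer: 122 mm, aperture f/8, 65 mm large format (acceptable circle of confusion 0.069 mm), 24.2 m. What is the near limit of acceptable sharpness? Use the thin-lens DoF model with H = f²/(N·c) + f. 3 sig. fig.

12.8 m

Hyperfocal distance H = f²/(N·c) + f = 122²/(8 × 0.069) + 122 = 14884/0.552 + 122 ≈ 27085.8 mm ≈ 27.09 m.
Near limit Dn = s·(H − f)/(H + s − 2f) = 24200 × (27085.8 − 122) / (27085.8 + 24200 − 2 × 122) = 24200 × 26963.8 / 51041.8 ≈ 12784 mm ≈ 12.8 m.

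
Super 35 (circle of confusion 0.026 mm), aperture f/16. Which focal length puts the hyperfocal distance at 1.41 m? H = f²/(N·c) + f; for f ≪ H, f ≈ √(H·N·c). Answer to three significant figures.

24.0 mm

From H = f²/(N·c) + f, with f ≪ H: f ≈ √(H·N·c) = √(1410 × 16 × 0.026) = √586.56 ≈ 24.22 mm.
Exact: f² + N·c·f − N·c·H = 0 ⇒ f = (−N·c + √((N·c)² + 4·N·c·H))/2 = (−0.416 + √2346.4)/2 ≈ 24.012 mm ≈ 24.0 mm.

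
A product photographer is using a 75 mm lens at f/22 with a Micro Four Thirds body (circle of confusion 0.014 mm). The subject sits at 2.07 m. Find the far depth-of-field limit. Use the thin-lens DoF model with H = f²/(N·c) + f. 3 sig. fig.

Hyperfocal distance H = f²/(N·c) + f = 75²/(22 × 0.014) + 75 = 5625/0.308 + 75 ≈ 18338.0 mm ≈ 18.34 m.
Far limit Df = s·(H − f)/(H − s) = 2070 × (18338.0 − 75) / (18338.0 − 2070) = 2070 × 18263.0 / 16268.0 ≈ 2323.9 mm ≈ 2.32 m.

2.32 m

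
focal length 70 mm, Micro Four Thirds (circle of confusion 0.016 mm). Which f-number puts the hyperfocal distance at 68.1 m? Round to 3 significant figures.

Rearrange H = f²/(N·c) + f for N: N = f² / ((H − f)·c).
N = 70² / ((68100 − 70) × 0.016) = 4900 / 1088 ≈ 4.50.

f/4.50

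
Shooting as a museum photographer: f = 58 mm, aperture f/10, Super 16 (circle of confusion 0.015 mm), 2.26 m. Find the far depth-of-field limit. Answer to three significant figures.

Hyperfocal distance H = f²/(N·c) + f = 58²/(10 × 0.015) + 58 = 3364/0.15 + 58 ≈ 22484.7 mm ≈ 22.48 m.
Far limit Df = s·(H − f)/(H − s) = 2260 × (22484.7 − 58) / (22484.7 − 2260) = 2260 × 22426.7 / 20224.7 ≈ 2506.1 mm ≈ 2.51 m.

2.51 m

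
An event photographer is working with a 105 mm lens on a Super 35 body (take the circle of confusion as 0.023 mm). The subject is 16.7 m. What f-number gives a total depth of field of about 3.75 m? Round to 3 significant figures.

Write h = H − f = f²/(N·c). The thin-lens limits are Dn = s·h/(h + (s−f)) and Df = s·h/(h − (s−f)), so DoF = Df − Dn = 2·s·(s−f)·h / (h² − (s−f)²).
That is a quadratic in h: DoF·h² − 2·s·(s−f)·h − DoF·(s−f)² = 0 ⇒ h = (s−f)·(s + √(s² + DoF²)) / DoF = 16595 × (16700 + √(16700² + 3750²)) / 3750 = 16595 × (16700 + 17115.9) / 3750 ≈ 149646 mm.
Then N = f²/(c·h) = 105² / (0.023 × 149646) = 11025 / 3441.9 ≈ 3.20.

f/3.20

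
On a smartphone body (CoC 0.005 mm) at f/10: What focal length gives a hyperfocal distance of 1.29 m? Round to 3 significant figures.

8.01 mm

From H = f²/(N·c) + f, with f ≪ H: f ≈ √(H·N·c) = √(1290 × 10 × 0.005) = √64.500 ≈ 8.031 mm.
Exact: f² + N·c·f − N·c·H = 0 ⇒ f = (−N·c + √((N·c)² + 4·N·c·H))/2 = (−0.05 + √258.00)/2 ≈ 8.0062 mm ≈ 8.01 mm.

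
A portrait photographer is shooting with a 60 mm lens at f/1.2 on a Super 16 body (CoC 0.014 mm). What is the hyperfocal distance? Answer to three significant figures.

214 m

Hyperfocal distance H = f²/(N·c) + f = 60²/(1.2 × 0.014) + 60 = 3600/0.0168 + 60 ≈ 214345.7 mm ≈ 214 m.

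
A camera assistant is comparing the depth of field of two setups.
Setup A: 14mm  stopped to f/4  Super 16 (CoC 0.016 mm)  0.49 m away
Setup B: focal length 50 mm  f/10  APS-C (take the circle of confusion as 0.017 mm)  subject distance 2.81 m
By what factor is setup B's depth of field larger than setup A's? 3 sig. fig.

Setup A: H = 14²/(4×0.016) + 14 ≈ 3076.5 mm; DoF = Df − Dn = 580.18 − 424.09 ≈ 156.09 mm.
Setup B: H = 50²/(10×0.017) + 50 ≈ 14755.9 mm; DoF = Df − Dn = 3459.2 − 2366.0 ≈ 1093.2 mm.
Ratio = 1093.2 / 156.09 ≈ 7.00.

7.00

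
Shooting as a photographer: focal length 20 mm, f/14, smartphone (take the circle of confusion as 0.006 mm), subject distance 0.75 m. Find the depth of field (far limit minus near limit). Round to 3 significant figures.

Hyperfocal distance H = f²/(N·c) + f = 20²/(14 × 0.006) + 20 = 400/0.084 + 20 ≈ 4781.9 mm ≈ 4.782 m.
Near limit Dn = s·(H − f)/(H + s − 2f) = 750 × (4781.9 − 20) / (4781.9 + 750 − 2 × 20) = 750 × 4761.9 / 5491.9 ≈ 650.31 mm.
Far limit Df = s·(H − f)/(H − s) = 750 × (4781.9 − 20) / (4781.9 − 750) = 750 × 4761.9 / 4031.9 ≈ 885.79 mm.
Depth of field = Df − Dn = 885.79 − 650.31 ≈ 235.48 mm.

235 mm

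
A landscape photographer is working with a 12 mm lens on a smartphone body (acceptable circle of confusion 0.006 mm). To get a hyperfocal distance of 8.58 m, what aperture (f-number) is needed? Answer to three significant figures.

Rearrange H = f²/(N·c) + f for N: N = f² / ((H − f)·c).
N = 12² / ((8580 − 12) × 0.006) = 144 / 51.41 ≈ 2.80.

f/2.80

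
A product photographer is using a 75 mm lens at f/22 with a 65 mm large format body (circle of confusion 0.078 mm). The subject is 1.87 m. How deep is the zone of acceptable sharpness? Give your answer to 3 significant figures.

Hyperfocal distance H = f²/(N·c) + f = 75²/(22 × 0.078) + 75 = 5625/1.716 + 75 ≈ 3353.0 mm ≈ 3.353 m.
Near limit Dn = s·(H − f)/(H + s − 2f) = 1870 × (3353.0 − 75) / (3353.0 + 1870 − 2 × 75) = 1870 × 3278.0 / 5073.0 ≈ 1208.3 mm.
Far limit Df = s·(H − f)/(H − s) = 1870 × (3353.0 − 75) / (3353.0 − 1870) = 1870 × 3278.0 / 1483.0 ≈ 4133.5 mm.
Depth of field = Df − Dn = 4133.5 − 1208.3 ≈ 2925.2 mm ≈ 2.93 m.

2.93 m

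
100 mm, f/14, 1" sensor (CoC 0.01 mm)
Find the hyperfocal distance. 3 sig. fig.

Hyperfocal distance H = f²/(N·c) + f = 100²/(14 × 0.01) + 100 = 10000/0.14 + 100 ≈ 71528.6 mm ≈ 71.5 m.

71.5 m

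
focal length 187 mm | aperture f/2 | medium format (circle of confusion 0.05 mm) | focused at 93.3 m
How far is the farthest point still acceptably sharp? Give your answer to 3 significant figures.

127 m

Hyperfocal distance H = f²/(N·c) + f = 187²/(2 × 0.05) + 187 = 34969/0.1 + 187 ≈ 349877.0 mm ≈ 349.9 m.
Far limit Df = s·(H − f)/(H − s) = 93300 × (349877.0 − 187) / (349877.0 − 93300) = 93300 × 349690.0 / 256577.0 ≈ 127159 mm ≈ 127 m.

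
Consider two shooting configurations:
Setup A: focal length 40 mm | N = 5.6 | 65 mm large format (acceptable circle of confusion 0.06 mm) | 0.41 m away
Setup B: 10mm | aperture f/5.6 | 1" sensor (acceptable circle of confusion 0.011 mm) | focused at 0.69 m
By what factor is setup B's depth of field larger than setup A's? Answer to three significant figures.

Setup A: H = 40²/(5.6×0.06) + 40 ≈ 4801.9 mm; DoF = Df − Dn = 444.541 − 380.440 ≈ 64.101 mm.
Setup B: H = 10²/(5.6×0.011) + 10 ≈ 1633.4 mm; DoF = Df − Dn = 1187.36 − 486.30 ≈ 701.06 mm.
Ratio = 701.06 / 64.101 ≈ 10.9.

10.9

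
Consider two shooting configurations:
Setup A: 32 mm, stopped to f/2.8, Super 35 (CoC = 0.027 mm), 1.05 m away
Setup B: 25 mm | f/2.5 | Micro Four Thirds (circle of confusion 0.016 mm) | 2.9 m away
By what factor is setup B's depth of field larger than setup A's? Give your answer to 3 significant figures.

6.96

Setup A: H = 32²/(2.8×0.027) + 32 ≈ 13577.0 mm; DoF = Df − Dn = 1135.33 − 976.60 ≈ 158.73 mm.
Setup B: H = 25²/(2.5×0.016) + 25 ≈ 15650.0 mm; DoF = Df − Dn = 3553.9 − 2449.3 ≈ 1104.6 mm.
Ratio = 1104.6 / 158.73 ≈ 6.96.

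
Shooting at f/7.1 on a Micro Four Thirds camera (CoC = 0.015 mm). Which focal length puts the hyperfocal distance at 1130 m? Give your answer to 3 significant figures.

From H = f²/(N·c) + f, with f ≪ H: f ≈ √(H·N·c) = √(1130000 × 7.1 × 0.015) = √120345 ≈ 346.9 mm.
The +f correction barely moves this — solving exactly, f² + N·c·f − N·c·H = 0 ⇒ f = (−N·c + √((N·c)² + 4·N·c·H))/2 = (−0.1065 + √481380)/2 ≈ 346.85 mm, so f ≈ 347 mm.

347 mm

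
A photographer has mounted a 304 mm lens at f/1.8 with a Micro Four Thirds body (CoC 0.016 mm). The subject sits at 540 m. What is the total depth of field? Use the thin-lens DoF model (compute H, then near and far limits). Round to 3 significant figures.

Hyperfocal distance H = f²/(N·c) + f = 304²/(1.8 × 0.016) + 304 = 92416/0.0288 + 304 ≈ 3209192.9 mm ≈ 3209 m.
Near limit Dn = s·(H − f)/(H + s − 2f) = 540000 × (3209192.9 − 304) / (3209192.9 + 540000 − 2 × 304) = 540000 × 3208888.9 / 3748584.9 ≈ 462254 mm.
Far limit Df = s·(H − f)/(H − s) = 540000 × (3209192.9 − 304) / (3209192.9 − 540000) = 540000 × 3208888.9 / 2669192.9 ≈ 649185 mm.
Depth of field = Df − Dn = 649185 − 462254 ≈ 186931 mm ≈ 187 m.

187 m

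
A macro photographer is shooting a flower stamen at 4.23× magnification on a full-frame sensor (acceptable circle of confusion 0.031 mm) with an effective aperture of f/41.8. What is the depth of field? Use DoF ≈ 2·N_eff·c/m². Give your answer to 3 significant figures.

At magnification m, DoF ≈ 2·N_eff·c/m² = 2 × 41.8 × 0.031 / 4.23² = 2.592 / 17.89 ≈ 0.145 mm.

0.145 mm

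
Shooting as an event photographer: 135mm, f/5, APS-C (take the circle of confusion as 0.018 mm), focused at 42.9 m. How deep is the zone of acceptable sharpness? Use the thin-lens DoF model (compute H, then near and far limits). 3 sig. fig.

19.0 m

Hyperfocal distance H = f²/(N·c) + f = 135²/(5 × 0.018) + 135 = 18225/0.09 + 135 ≈ 202635.0 mm ≈ 202.6 m.
Near limit Dn = s·(H − f)/(H + s − 2f) = 42900 × (202635.0 − 135) / (202635.0 + 42900 − 2 × 135) = 42900 × 202500.0 / 245265.0 ≈ 35420 mm.
Far limit Df = s·(H − f)/(H − s) = 42900 × (202635.0 − 135) / (202635.0 − 42900) = 42900 × 202500.0 / 159735.0 ≈ 54385 mm.
Depth of field = Df − Dn = 54385 − 35420 ≈ 18965 mm ≈ 19.0 m.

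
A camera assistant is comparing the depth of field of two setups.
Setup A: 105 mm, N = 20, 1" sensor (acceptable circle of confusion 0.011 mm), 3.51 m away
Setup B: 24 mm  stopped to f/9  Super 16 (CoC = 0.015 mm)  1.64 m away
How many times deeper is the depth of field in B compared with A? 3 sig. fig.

3.03

Setup A: H = 105²/(20×0.011) + 105 ≈ 50218.6 mm; DoF = Df − Dn = 3765.87 − 3286.68 ≈ 479.19 mm.
Setup B: H = 24²/(9×0.015) + 24 ≈ 4290.7 mm; DoF = Df − Dn = 2639.8 − 1189.5 ≈ 1450.3 mm.
Ratio = 1450.3 / 479.19 ≈ 3.03.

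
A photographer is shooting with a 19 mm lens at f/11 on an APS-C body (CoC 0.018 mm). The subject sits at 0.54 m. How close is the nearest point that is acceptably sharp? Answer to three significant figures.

Hyperfocal distance H = f²/(N·c) + f = 19²/(11 × 0.018) + 19 = 361/0.198 + 19 ≈ 1842.2 mm ≈ 1.842 m.
Near limit Dn = s·(H − f)/(H + s − 2f) = 540 × (1842.2 − 19) / (1842.2 + 540 − 2 × 19) = 540 × 1823.2 / 2344.2 ≈ 419.99 mm.

420 mm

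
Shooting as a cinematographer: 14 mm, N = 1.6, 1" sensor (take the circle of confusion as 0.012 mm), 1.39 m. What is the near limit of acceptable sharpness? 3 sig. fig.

1.22 m

Hyperfocal distance H = f²/(N·c) + f = 14²/(1.6 × 0.012) + 14 = 196/0.0192 + 14 ≈ 10222.3 mm ≈ 10.22 m.
Near limit Dn = s·(H − f)/(H + s − 2f) = 1390 × (10222.3 − 14) / (10222.3 + 1390 − 2 × 14) = 1390 × 10208.3 / 11584.3 ≈ 1224.9 mm ≈ 1.22 m.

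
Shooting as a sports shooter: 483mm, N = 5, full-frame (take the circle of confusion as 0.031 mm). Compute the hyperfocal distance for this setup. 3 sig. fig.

Hyperfocal distance H = f²/(N·c) + f = 483²/(5 × 0.031) + 483 = 233289/0.155 + 483 ≈ 1505573.3 mm ≈ 1510 m.

1510 m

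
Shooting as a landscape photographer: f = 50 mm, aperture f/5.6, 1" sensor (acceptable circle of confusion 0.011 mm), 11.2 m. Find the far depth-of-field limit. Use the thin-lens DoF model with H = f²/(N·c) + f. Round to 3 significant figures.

Hyperfocal distance H = f²/(N·c) + f = 50²/(5.6 × 0.011) + 50 = 2500/0.0616 + 50 ≈ 40634.4 mm ≈ 40.63 m.
Far limit Df = s·(H − f)/(H − s) = 11200 × (40634.4 − 50) / (40634.4 − 11200) = 11200 × 40584.4 / 29434.4 ≈ 15443 mm ≈ 15.4 m.

15.4 m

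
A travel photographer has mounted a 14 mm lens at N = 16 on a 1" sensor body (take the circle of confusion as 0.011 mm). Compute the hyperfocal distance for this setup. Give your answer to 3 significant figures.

1.13 m

Hyperfocal distance H = f²/(N·c) + f = 14²/(16 × 0.011) + 14 = 196/0.176 + 14 ≈ 1127.6 mm ≈ 1.13 m.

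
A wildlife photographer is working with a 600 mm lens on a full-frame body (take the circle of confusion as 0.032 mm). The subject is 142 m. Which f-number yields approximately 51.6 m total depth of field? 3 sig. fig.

f/14

Write h = H − f = f²/(N·c). The thin-lens limits are Dn = s·h/(h + (s−f)) and Df = s·h/(h − (s−f)), so DoF = Df − Dn = 2·s·(s−f)·h / (h² − (s−f)²).
That is a quadratic in h: DoF·h² − 2·s·(s−f)·h − DoF·(s−f)² = 0 ⇒ h = (s−f)·(s + √(s² + DoF²)) / DoF = 141400 × (142000 + √(142000² + 51600²)) / 51600 = 141400 × (142000 + 151085) / 51600 ≈ 803143 mm.
Then N = f²/(c·h) = 600² / (0.032 × 803143) = 360000 / 25701 ≈ 14.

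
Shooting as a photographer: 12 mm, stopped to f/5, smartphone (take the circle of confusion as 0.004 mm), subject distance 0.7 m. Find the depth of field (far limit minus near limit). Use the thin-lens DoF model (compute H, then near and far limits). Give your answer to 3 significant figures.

135 mm

Hyperfocal distance H = f²/(N·c) + f = 12²/(5 × 0.004) + 12 = 144/0.02 + 12 ≈ 7212.0 mm ≈ 7.212 m.
Near limit Dn = s·(H − f)/(H + s − 2f) = 700 × (7212.0 − 12) / (7212.0 + 700 − 2 × 12) = 700 × 7200.0 / 7888.0 ≈ 638.95 mm.
Far limit Df = s·(H − f)/(H − s) = 700 × (7212.0 − 12) / (7212.0 − 700) = 700 × 7200.0 / 6512.0 ≈ 773.96 mm.
Depth of field = Df − Dn = 773.96 − 638.95 ≈ 135.01 mm.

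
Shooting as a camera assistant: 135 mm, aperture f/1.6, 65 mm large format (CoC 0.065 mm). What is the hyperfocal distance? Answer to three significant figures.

175 m

Hyperfocal distance H = f²/(N·c) + f = 135²/(1.6 × 0.065) + 135 = 18225/0.104 + 135 ≈ 175375.4 mm ≈ 175 m.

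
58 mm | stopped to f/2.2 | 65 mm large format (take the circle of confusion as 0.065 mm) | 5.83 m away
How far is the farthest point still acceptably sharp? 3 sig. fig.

Hyperfocal distance H = f²/(N·c) + f = 58²/(2.2 × 0.065) + 58 = 3364/0.143 + 58 ≈ 23582.5 mm ≈ 23.58 m.
Far limit Df = s·(H − f)/(H − s) = 5830 × (23582.5 − 58) / (23582.5 − 5830) = 5830 × 23524.5 / 17752.5 ≈ 7725.6 mm ≈ 7.73 m.

7.73 m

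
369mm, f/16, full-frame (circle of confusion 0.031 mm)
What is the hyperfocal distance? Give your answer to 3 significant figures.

275 m

Hyperfocal distance H = f²/(N·c) + f = 369²/(16 × 0.031) + 369 = 136161/0.496 + 369 ≈ 274887.1 mm ≈ 275 m.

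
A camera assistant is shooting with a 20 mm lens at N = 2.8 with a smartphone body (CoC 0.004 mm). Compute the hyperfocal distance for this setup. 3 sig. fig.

35.7 m

Hyperfocal distance H = f²/(N·c) + f = 20²/(2.8 × 0.004) + 20 = 400/0.0112 + 20 ≈ 35734.3 mm ≈ 35.7 m.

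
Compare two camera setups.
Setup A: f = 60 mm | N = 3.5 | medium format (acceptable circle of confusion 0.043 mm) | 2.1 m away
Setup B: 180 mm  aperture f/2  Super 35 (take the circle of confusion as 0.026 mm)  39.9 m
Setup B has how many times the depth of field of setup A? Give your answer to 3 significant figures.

Setup A: H = 60²/(3.5×0.043) + 60 ≈ 23980.3 mm; DoF = Df − Dn = 2295.79 − 1934.98 ≈ 360.81 mm.
Setup B: H = 180²/(2×0.026) + 180 ≈ 623256.9 mm; DoF = Df − Dn = 42616.7 − 37508.9 ≈ 5107.8 mm.
Ratio = 5107.8 / 360.81 ≈ 14.2.

14.2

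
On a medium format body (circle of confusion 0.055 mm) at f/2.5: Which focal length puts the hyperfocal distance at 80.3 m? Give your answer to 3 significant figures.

105 mm

From H = f²/(N·c) + f, with f ≪ H: f ≈ √(H·N·c) = √(80300 × 2.5 × 0.055) = √11041 ≈ 105.1 mm.
The +f correction barely moves this — solving exactly, f² + N·c·f − N·c·H = 0 ⇒ f = (−N·c + √((N·c)² + 4·N·c·H))/2 = (−0.1375 + √44165)/2 ≈ 105.01 mm, so f ≈ 105 mm.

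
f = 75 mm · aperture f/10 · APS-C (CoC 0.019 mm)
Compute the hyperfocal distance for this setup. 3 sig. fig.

Hyperfocal distance H = f²/(N·c) + f = 75²/(10 × 0.019) + 75 = 5625/0.19 + 75 ≈ 29680.3 mm ≈ 29.7 m.

29.7 m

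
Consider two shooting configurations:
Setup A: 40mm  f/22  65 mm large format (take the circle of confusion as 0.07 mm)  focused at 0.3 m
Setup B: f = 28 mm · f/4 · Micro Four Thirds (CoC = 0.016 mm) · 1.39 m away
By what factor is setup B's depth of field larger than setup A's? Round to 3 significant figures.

1.95

Setup A: H = 40²/(22×0.07) + 40 ≈ 1079.0 mm; DoF = Df − Dn = 400.13 − 239.95 ≈ 160.18 mm.
Setup B: H = 28²/(4×0.016) + 28 ≈ 12278.0 mm; DoF = Df − Dn = 1563.88 − 1250.92 ≈ 312.96 mm.
Ratio = 312.96 / 160.18 ≈ 1.95.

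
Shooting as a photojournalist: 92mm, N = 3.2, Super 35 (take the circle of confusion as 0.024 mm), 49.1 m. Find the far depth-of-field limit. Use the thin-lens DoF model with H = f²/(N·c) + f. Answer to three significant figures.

88.4 m

Hyperfocal distance H = f²/(N·c) + f = 92²/(3.2 × 0.024) + 92 = 8464/0.0768 + 92 ≈ 110300.3 mm ≈ 110.3 m.
Far limit Df = s·(H − f)/(H − s) = 49100 × (110300.3 − 92) / (110300.3 − 49100) = 49100 × 110208.3 / 61200.3 ≈ 88418 mm ≈ 88.4 m.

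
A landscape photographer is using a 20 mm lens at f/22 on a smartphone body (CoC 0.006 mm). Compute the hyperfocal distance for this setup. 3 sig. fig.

Hyperfocal distance H = f²/(N·c) + f = 20²/(22 × 0.006) + 20 = 400/0.132 + 20 ≈ 3050.3 mm ≈ 3.05 m.

3.05 m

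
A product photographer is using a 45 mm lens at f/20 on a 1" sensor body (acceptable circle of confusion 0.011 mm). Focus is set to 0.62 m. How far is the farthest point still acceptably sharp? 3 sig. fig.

0.661 m

Hyperfocal distance H = f²/(N·c) + f = 45²/(20 × 0.011) + 45 = 2025/0.22 + 45 ≈ 9249.5 mm ≈ 9.250 m.
Far limit Df = s·(H − f)/(H − s) = 620 × (9249.5 − 45) / (9249.5 − 620) = 620 × 9204.5 / 8629.5 ≈ 661.31 mm ≈ 0.661 m.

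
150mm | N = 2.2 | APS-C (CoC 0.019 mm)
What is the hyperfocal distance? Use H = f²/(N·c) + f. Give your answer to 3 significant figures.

Hyperfocal distance H = f²/(N·c) + f = 150²/(2.2 × 0.019) + 150 = 22500/0.0418 + 150 ≈ 538427.5 mm ≈ 538 m.

538 m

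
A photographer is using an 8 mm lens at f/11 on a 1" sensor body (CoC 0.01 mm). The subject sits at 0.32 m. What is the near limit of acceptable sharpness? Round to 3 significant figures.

208 mm

Hyperfocal distance H = f²/(N·c) + f = 8²/(11 × 0.01) + 8 = 64/0.11 + 8 ≈ 589.8 mm ≈ 0.590 m.
Near limit Dn = s·(H − f)/(H + s − 2f) = 320 × (589.8 − 8) / (589.8 + 320 − 2 × 8) = 320 × 581.8 / 893.8 ≈ 208.30 mm.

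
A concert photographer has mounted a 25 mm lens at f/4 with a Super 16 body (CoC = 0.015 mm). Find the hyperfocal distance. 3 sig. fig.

Hyperfocal distance H = f²/(N·c) + f = 25²/(4 × 0.015) + 25 = 625/0.06 + 25 ≈ 10441.7 mm ≈ 10.4 m.

10.4 m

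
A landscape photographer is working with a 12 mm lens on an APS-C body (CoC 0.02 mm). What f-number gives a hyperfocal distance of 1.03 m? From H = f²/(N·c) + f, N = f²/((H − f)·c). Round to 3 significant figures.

Rearrange H = f²/(N·c) + f for N: N = f² / ((H − f)·c).
N = 12² / ((1030 − 12) × 0.02) = 144 / 20.36 ≈ 7.07.

f/7.07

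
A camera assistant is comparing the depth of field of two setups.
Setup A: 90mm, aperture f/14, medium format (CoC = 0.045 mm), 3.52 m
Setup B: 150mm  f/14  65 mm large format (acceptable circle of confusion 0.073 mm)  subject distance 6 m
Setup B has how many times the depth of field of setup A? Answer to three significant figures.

Setup A: H = 90²/(14×0.045) + 90 ≈ 12947.1 mm; DoF = Df − Dn = 4800.7 − 2778.7 ≈ 2022.0 mm.
Setup B: H = 150²/(14×0.073) + 150 ≈ 22165.7 mm; DoF = Df − Dn = 8171.3 − 4740.4 ≈ 3430.9 mm.
Ratio = 3430.9 / 2022.0 ≈ 1.70.

1.70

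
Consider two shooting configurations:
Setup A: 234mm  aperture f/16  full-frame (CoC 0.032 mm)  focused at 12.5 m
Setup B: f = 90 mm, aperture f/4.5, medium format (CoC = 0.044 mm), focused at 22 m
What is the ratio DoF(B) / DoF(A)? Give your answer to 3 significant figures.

11.4

Setup A: H = 234²/(16×0.032) + 234 ≈ 107179.3 mm; DoF = Df − Dn = 14119.4 − 11213.8 ≈ 2905.6 mm.
Setup B: H = 90²/(4.5×0.044) + 90 ≈ 40999.1 mm; DoF = Df − Dn = 47371 − 14327 ≈ 33044 mm.
Ratio = 33044 / 2905.6 ≈ 11.4.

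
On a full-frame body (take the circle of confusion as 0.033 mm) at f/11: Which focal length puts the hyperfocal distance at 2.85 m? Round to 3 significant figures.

From H = f²/(N·c) + f, with f ≪ H: f ≈ √(H·N·c) = √(2850 × 11 × 0.033) = √1034.5 ≈ 32.16 mm.
Exact: f² + N·c·f − N·c·H = 0 ⇒ f = (−N·c + √((N·c)² + 4·N·c·H))/2 = (−0.363 + √4138.3)/2 ≈ 31.983 mm ≈ 32.0 mm.

32.0 mm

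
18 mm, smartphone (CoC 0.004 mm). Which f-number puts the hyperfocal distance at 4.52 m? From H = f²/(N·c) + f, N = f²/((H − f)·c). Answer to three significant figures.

f/18

Rearrange H = f²/(N·c) + f for N: N = f² / ((H − f)·c).
N = 18² / ((4520 − 18) × 0.004) = 324 / 18.01 ≈ 18.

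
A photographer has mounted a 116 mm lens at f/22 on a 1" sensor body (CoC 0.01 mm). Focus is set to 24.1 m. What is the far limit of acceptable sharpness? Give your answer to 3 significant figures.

Hyperfocal distance H = f²/(N·c) + f = 116²/(22 × 0.01) + 116 = 13456/0.22 + 116 ≈ 61279.6 mm ≈ 61.28 m.
Far limit Df = s·(H − f)/(H − s) = 24100 × (61279.6 − 116) / (61279.6 − 24100) = 24100 × 61163.6 / 37179.6 ≈ 39647 mm ≈ 39.6 m.

39.6 m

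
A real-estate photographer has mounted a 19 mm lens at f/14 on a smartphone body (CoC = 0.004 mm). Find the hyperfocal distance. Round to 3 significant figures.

6.47 m

Hyperfocal distance H = f²/(N·c) + f = 19²/(14 × 0.004) + 19 = 361/0.056 + 19 ≈ 6465.4 mm ≈ 6.47 m.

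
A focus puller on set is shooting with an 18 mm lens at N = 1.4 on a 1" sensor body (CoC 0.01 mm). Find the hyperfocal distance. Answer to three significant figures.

23.2 m

Hyperfocal distance H = f²/(N·c) + f = 18²/(1.4 × 0.01) + 18 = 324/0.014 + 18 ≈ 23160.9 mm ≈ 23.2 m.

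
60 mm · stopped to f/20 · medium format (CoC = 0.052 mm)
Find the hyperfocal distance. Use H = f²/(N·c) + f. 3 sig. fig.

3.52 m

Hyperfocal distance H = f²/(N·c) + f = 60²/(20 × 0.052) + 60 = 3600/1.04 + 60 ≈ 3521.5 mm ≈ 3.52 m.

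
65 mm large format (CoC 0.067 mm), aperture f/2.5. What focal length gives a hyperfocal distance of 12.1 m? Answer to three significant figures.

From H = f²/(N·c) + f, with f ≪ H: f ≈ √(H·N·c) = √(12100 × 2.5 × 0.067) = √2026.8 ≈ 45.02 mm.
Exact: f² + N·c·f − N·c·H = 0 ⇒ f = (−N·c + √((N·c)² + 4·N·c·H))/2 = (−0.1675 + √8107.0)/2 ≈ 44.936 mm ≈ 44.9 mm.

44.9 mm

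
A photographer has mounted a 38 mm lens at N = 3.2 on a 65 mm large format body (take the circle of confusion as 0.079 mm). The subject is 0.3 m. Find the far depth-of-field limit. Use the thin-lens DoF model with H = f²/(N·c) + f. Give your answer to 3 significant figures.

Hyperfocal distance H = f²/(N·c) + f = 38²/(3.2 × 0.079) + 38 = 1444/0.2528 + 38 ≈ 5750.0 mm ≈ 5.750 m.
Far limit Df = s·(H − f)/(H − s) = 300 × (5750.0 − 38) / (5750.0 − 300) = 300 × 5712.0 / 5450.0 ≈ 314.42 mm.

314 mm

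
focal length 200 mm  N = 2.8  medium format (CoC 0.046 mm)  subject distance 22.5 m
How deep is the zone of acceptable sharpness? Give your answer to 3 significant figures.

Hyperfocal distance H = f²/(N·c) + f = 200²/(2.8 × 0.046) + 200 = 40000/0.1288 + 200 ≈ 310759.0 mm ≈ 310.8 m.
Near limit Dn = s·(H − f)/(H + s − 2f) = 22500 × (310759.0 − 200) / (310759.0 + 22500 − 2 × 200) = 22500 × 310559.0 / 332859.0 ≈ 20992.6 mm.
Far limit Df = s·(H − f)/(H − s) = 22500 × (310759.0 − 200) / (310759.0 − 22500) = 22500 × 310559.0 / 288259.0 ≈ 24240.6 mm.
Depth of field = Df − Dn = 24240.6 − 20992.6 ≈ 3248.0 mm ≈ 3.25 m.

3.25 m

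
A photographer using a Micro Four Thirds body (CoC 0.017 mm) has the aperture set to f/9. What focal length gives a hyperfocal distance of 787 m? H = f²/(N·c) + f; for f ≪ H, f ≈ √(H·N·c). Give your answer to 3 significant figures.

347 mm

From H = f²/(N·c) + f, with f ≪ H: f ≈ √(H·N·c) = √(787000 × 9 × 0.017) = √120411 ≈ 347.0 mm.
The +f correction barely moves this — solving exactly, f² + N·c·f − N·c·H = 0 ⇒ f = (−N·c + √((N·c)² + 4·N·c·H))/2 = (−0.153 + √481644)/2 ≈ 346.93 mm, so f ≈ 347 mm.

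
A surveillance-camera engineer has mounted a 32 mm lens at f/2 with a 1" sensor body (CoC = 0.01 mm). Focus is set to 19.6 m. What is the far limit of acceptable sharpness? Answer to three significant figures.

Hyperfocal distance H = f²/(N·c) + f = 32²/(2 × 0.01) + 32 = 1024/0.02 + 32 ≈ 51232.0 mm ≈ 51.23 m.
Far limit Df = s·(H − f)/(H − s) = 19600 × (51232.0 − 32) / (51232.0 − 19600) = 19600 × 51200.0 / 31632.0 ≈ 31725 mm ≈ 31.7 m.

31.7 m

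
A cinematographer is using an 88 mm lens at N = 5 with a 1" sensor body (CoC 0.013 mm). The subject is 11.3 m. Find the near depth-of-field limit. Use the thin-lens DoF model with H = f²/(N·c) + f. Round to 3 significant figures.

Hyperfocal distance H = f²/(N·c) + f = 88²/(5 × 0.013) + 88 = 7744/0.065 + 88 ≈ 119226.5 mm ≈ 119.2 m.
Near limit Dn = s·(H − f)/(H + s − 2f) = 11300 × (119226.5 − 88) / (119226.5 + 11300 − 2 × 88) = 11300 × 119138.5 / 130350.5 ≈ 10328 mm ≈ 10.3 m.

10.3 m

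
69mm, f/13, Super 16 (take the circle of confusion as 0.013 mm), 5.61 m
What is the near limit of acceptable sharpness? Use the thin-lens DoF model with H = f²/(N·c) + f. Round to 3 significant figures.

4.69 m

Hyperfocal distance H = f²/(N·c) + f = 69²/(13 × 0.013) + 69 = 4761/0.169 + 69 ≈ 28240.6 mm ≈ 28.24 m.
Near limit Dn = s·(H − f)/(H + s − 2f) = 5610 × (28240.6 − 69) / (28240.6 + 5610 − 2 × 69) = 5610 × 28171.6 / 33712.6 ≈ 4687.9 mm ≈ 4.69 m.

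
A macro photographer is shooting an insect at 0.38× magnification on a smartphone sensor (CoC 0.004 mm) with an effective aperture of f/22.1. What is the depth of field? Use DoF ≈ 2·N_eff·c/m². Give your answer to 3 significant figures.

1.22 mm

At magnification m, DoF ≈ 2·N_eff·c/m² = 2 × 22.1 × 0.004 / 0.38² = 0.1768 / 0.1444 ≈ 1.22 mm.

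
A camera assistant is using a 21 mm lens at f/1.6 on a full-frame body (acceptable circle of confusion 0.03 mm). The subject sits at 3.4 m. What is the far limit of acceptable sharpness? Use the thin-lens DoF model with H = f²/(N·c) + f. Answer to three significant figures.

Hyperfocal distance H = f²/(N·c) + f = 21²/(1.6 × 0.03) + 21 = 441/0.048 + 21 ≈ 9208.5 mm ≈ 9.209 m.
Far limit Df = s·(H − f)/(H − s) = 3400 × (9208.5 − 21) / (9208.5 − 3400) = 3400 × 9187.5 / 5808.5 ≈ 5377.9 mm ≈ 5.38 m.

5.38 m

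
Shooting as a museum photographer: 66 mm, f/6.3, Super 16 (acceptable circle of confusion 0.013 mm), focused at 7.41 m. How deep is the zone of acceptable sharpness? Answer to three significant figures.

Hyperfocal distance H = f²/(N·c) + f = 66²/(6.3 × 0.013) + 66 = 4356/0.0819 + 66 ≈ 53252.8 mm ≈ 53.25 m.
Near limit Dn = s·(H − f)/(H + s − 2f) = 7410 × (53252.8 − 66) / (53252.8 + 7410 − 2 × 66) = 7410 × 53186.8 / 60530.8 ≈ 6511.0 mm.
Far limit Df = s·(H − f)/(H − s) = 7410 × (53252.8 − 66) / (53252.8 − 7410) = 7410 × 53186.8 / 45842.8 ≈ 8597.1 mm.
Depth of field = Df − Dn = 8597.1 − 6511.0 ≈ 2086.1 mm ≈ 2.09 m.

2.09 m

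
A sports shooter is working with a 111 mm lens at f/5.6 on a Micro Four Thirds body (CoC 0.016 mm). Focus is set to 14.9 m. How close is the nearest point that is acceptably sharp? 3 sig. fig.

Hyperfocal distance H = f²/(N·c) + f = 111²/(5.6 × 0.016) + 111 = 12321/0.0896 + 111 ≈ 137622.2 mm ≈ 137.6 m.
Near limit Dn = s·(H − f)/(H + s − 2f) = 14900 × (137622.2 − 111) / (137622.2 + 14900 − 2 × 111) = 14900 × 137511.2 / 152300.2 ≈ 13453 mm ≈ 13.5 m.

13.5 m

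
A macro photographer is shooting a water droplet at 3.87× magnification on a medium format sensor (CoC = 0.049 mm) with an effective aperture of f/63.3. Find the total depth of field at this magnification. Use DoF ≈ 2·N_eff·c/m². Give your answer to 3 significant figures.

At magnification m, DoF ≈ 2·N_eff·c/m² = 2 × 63.3 × 0.049 / 3.87² = 6.203 / 14.98 ≈ 0.414 mm.

0.414 mm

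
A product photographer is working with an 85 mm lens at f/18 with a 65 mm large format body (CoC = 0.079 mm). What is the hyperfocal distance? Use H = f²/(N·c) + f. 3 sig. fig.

5.17 m

Hyperfocal distance H = f²/(N·c) + f = 85²/(18 × 0.079) + 85 = 7225/1.422 + 85 ≈ 5165.9 mm ≈ 5.17 m.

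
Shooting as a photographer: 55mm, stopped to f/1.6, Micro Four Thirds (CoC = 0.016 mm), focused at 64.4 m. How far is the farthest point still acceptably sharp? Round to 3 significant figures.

141 m

Hyperfocal distance H = f²/(N·c) + f = 55²/(1.6 × 0.016) + 55 = 3025/0.0256 + 55 ≈ 118219.1 mm ≈ 118.2 m.
Far limit Df = s·(H − f)/(H − s) = 64400 × (118219.1 − 55) / (118219.1 − 64400) = 64400 × 118164.1 / 53819.1 ≈ 141395 mm ≈ 141 m.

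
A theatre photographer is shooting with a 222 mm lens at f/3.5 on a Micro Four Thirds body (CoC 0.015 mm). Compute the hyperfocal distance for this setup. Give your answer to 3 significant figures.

Hyperfocal distance H = f²/(N·c) + f = 222²/(3.5 × 0.015) + 222 = 49284/0.0525 + 222 ≈ 938964.9 mm ≈ 939 m.

939 m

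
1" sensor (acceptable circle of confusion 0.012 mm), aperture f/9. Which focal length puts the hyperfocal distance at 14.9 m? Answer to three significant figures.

From H = f²/(N·c) + f, with f ≪ H: f ≈ √(H·N·c) = √(14900 × 9 × 0.012) = √1609.2 ≈ 40.11 mm.
The +f correction barely moves this — solving exactly, f² + N·c·f − N·c·H = 0 ⇒ f = (−N·c + √((N·c)² + 4·N·c·H))/2 = (−0.108 + √6436.8)/2 ≈ 40.061 mm, so f ≈ 40.1 mm.

40.1 mm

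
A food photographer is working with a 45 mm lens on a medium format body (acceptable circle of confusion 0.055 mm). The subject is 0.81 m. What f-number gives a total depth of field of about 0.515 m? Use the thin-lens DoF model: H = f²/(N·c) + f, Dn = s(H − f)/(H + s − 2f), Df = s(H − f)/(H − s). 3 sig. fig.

f/14

Write h = H − f = f²/(N·c). The thin-lens limits are Dn = s·h/(h + (s−f)) and Df = s·h/(h − (s−f)), so DoF = Df − Dn = 2·s·(s−f)·h / (h² − (s−f)²).
That is a quadratic in h: DoF·h² − 2·s·(s−f)·h − DoF·(s−f)² = 0 ⇒ h = (s−f)·(s + √(s² + DoF²)) / DoF = 765 × (810 + √(810² + 515²)) / 515 = 765 × (810 + 959.857) / 515 ≈ 2629.0 mm.
Then N = f²/(c·h) = 45² / (0.055 × 2629.0) = 2025 / 144.60 ≈ 14.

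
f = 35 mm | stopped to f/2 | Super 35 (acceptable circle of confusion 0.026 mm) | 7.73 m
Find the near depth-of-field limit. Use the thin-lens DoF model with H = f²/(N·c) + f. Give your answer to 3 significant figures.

Hyperfocal distance H = f²/(N·c) + f = 35²/(2 × 0.026) + 35 = 1225/0.052 + 35 ≈ 23592.7 mm ≈ 23.59 m.
Near limit Dn = s·(H − f)/(H + s − 2f) = 7730 × (23592.7 − 35) / (23592.7 + 7730 − 2 × 35) = 7730 × 23557.7 / 31252.7 ≈ 5826.7 mm ≈ 5.83 m.

5.83 m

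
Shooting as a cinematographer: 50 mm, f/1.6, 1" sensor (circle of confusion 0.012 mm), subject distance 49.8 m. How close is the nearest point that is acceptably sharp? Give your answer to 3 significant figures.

Hyperfocal distance H = f²/(N·c) + f = 50²/(1.6 × 0.012) + 50 = 2500/0.0192 + 50 ≈ 130258.3 mm ≈ 130.3 m.
Near limit Dn = s·(H − f)/(H + s − 2f) = 49800 × (130258.3 − 50) / (130258.3 + 49800 − 2 × 50) = 49800 × 130208.3 / 179958.3 ≈ 36033 mm ≈ 36.0 m.

36.0 m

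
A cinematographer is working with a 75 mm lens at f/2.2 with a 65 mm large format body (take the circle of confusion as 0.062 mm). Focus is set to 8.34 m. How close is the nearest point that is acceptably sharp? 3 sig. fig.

6.95 m

Hyperfocal distance H = f²/(N·c) + f = 75²/(2.2 × 0.062) + 75 = 5625/0.1364 + 75 ≈ 41314.0 mm ≈ 41.31 m.
Near limit Dn = s·(H − f)/(H + s − 2f) = 8340 × (41314.0 − 75) / (41314.0 + 8340 − 2 × 75) = 8340 × 41239.0 / 49504.0 ≈ 6947.6 mm ≈ 6.95 m.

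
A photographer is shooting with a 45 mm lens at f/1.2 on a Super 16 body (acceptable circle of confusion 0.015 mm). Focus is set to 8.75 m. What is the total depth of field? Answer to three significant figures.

Hyperfocal distance H = f²/(N·c) + f = 45²/(1.2 × 0.015) + 45 = 2025/0.018 + 45 ≈ 112545.0 mm ≈ 112.5 m.
Near limit Dn = s·(H − f)/(H + s − 2f) = 8750 × (112545.0 − 45) / (112545.0 + 8750 − 2 × 45) = 8750 × 112500.0 / 121205.0 ≈ 8121.6 mm.
Far limit Df = s·(H − f)/(H − s) = 8750 × (112545.0 − 45) / (112545.0 − 8750) = 8750 × 112500.0 / 103795.0 ≈ 9483.8 mm.
Depth of field = Df − Dn = 9483.8 − 8121.6 ≈ 1362.2 mm ≈ 1.36 m.

1.36 m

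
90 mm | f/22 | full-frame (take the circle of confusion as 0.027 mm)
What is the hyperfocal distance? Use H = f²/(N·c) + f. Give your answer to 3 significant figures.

Hyperfocal distance H = f²/(N·c) + f = 90²/(22 × 0.027) + 90 = 8100/0.594 + 90 ≈ 13726.4 mm ≈ 13.7 m.

13.7 m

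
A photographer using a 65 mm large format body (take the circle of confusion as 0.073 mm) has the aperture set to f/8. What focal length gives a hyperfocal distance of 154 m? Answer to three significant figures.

300 mm

From H = f²/(N·c) + f, with f ≪ H: f ≈ √(H·N·c) = √(154000 × 8 × 0.073) = √89936 ≈ 299.9 mm.
The +f correction barely moves this — solving exactly, f² + N·c·f − N·c·H = 0 ⇒ f = (−N·c + √((N·c)² + 4·N·c·H))/2 = (−0.584 + √359744)/2 ≈ 299.60 mm, so f ≈ 300 mm.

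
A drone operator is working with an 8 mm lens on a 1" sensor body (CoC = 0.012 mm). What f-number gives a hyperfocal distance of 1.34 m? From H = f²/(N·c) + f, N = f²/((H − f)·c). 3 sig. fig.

f/4

Rearrange H = f²/(N·c) + f for N: N = f² / ((H − f)·c).
N = 8² / ((1340 − 8) × 0.012) = 64 / 15.98 ≈ 4.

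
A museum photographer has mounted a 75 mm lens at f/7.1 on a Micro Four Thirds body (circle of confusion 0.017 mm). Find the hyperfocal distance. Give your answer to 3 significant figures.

46.7 m

Hyperfocal distance H = f²/(N·c) + f = 75²/(7.1 × 0.017) + 75 = 5625/0.1207 + 75 ≈ 46678.1 mm ≈ 46.7 m.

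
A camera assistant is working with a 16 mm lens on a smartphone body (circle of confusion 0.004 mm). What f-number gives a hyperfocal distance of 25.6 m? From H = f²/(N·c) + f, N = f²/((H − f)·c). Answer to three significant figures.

Rearrange H = f²/(N·c) + f for N: N = f² / ((H − f)·c).
N = 16² / ((25600 − 16) × 0.004) = 256 / 102.3 ≈ 2.50.

f/2.50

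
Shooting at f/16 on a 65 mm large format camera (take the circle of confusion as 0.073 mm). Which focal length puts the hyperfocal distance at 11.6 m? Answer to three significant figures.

From H = f²/(N·c) + f, with f ≪ H: f ≈ √(H·N·c) = √(11600 × 16 × 0.073) = √13549 ≈ 116.4 mm.
The +f correction barely moves this — solving exactly, f² + N·c·f − N·c·H = 0 ⇒ f = (−N·c + √((N·c)² + 4·N·c·H))/2 = (−1.168 + √54197)/2 ≈ 115.82 mm, so f ≈ 116 mm.

116 mm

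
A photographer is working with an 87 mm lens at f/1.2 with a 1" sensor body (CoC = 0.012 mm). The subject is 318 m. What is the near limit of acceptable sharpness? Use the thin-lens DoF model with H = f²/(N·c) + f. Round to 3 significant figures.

198 m

Hyperfocal distance H = f²/(N·c) + f = 87²/(1.2 × 0.012) + 87 = 7569/0.0144 + 87 ≈ 525712.0 mm ≈ 525.7 m.
Near limit Dn = s·(H − f)/(H + s − 2f) = 318000 × (525712.0 − 87) / (525712.0 + 318000 − 2 × 87) = 318000 × 525625.0 / 843538.0 ≈ 198152 mm ≈ 198 m.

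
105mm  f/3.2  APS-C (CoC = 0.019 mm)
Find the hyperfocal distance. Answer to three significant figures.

Hyperfocal distance H = f²/(N·c) + f = 105²/(3.2 × 0.019) + 105 = 11025/0.0608 + 105 ≈ 181437.2 mm ≈ 181 m.

181 m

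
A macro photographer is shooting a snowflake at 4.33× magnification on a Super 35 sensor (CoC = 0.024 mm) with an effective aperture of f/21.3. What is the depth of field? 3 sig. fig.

0.0545 mm

At magnification m, DoF ≈ 2·N_eff·c/m² = 2 × 21.3 × 0.024 / 4.33² = 1.022 / 18.75 ≈ 0.0545 mm.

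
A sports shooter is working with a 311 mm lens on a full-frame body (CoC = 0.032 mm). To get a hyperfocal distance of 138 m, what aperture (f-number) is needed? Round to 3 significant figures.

f/22

Rearrange H = f²/(N·c) + f for N: N = f² / ((H − f)·c).
N = 311² / ((138000 − 311) × 0.032) = 96721 / 4406 ≈ 22.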